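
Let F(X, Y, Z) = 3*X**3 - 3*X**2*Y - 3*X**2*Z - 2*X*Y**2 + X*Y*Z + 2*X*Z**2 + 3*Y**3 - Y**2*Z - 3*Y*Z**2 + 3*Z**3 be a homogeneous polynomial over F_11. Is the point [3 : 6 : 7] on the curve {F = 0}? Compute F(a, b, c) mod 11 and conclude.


F(3,6,7) ≡ 4 (mod 11); P is NOT on the curve.

Evaluate F(3, 6, 7) term-by-term (mod 11).
  3*X**3 ↦ 3·27·1·1 = 81
  -3*X**2*Y ↦ -3·9·6·1 = -162
  -3*X**2*Z ↦ -3·9·1·7 = -189
  -2*X*Y**2 ↦ -2·3·36·1 = -216
  X*Y*Z ↦ 1·3·6·7 = 126
  2*X*Z**2 ↦ 2·3·1·49 = 294
  3*Y**3 ↦ 3·1·216·1 = 648
  -Y**2*Z ↦ -1·1·36·7 = -252
  -3*Y*Z**2 ↦ -3·1·6·49 = -882
  3*Z**3 ↦ 3·1·1·343 = 1029
Sum: F(3, 6, 7) = (81) + (-162) + (-189) + (-216) + (126) + (294) + (648) + (-252) + (-882) + (1029) = 477.
Reducing mod 11: 477 ≡ 4 (mod 11).
Since F(a, b, c) ≡ 4 ≠ 0 (mod 11), P does NOT lie on the curve.


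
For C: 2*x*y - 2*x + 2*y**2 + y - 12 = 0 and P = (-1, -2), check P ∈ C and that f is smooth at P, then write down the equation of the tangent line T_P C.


Tangent line at P: -6*x - 9*y - 24 = 0.

Step 1: f(-1, -2) = 0, so P lies on C.
Step 2: partial derivatives
  f_x(x, y) = 2*y - 2, f_y(x, y) = 2*x + 4*y + 1.
  f_x(P) = -6, f_y(P) = -9 (gradient nonzero, so P is smooth).
Step 3: tangent line at P: -6·(x − -1) + -9·(y − -2) = 0.
Expanding: -6*x - 9*y - 24 = 0.


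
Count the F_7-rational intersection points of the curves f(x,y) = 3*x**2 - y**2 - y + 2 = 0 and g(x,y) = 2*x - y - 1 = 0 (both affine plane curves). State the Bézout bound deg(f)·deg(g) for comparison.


Common zeros: ∅; count = 0; Bézout bound = 2.

deg(f) = 2, deg(g) = 1, so Bézout bound = 2.
Scan x ∈ F_7. For each x, list the y ∈ F_7 with f(x, y) ≡ 0 and those with g(x, y) ≡ 0 (mod 7); the common zeros in that column are the intersection.
  x = 0: f ≡ 0 at y ∈ {1, 5}; g ≡ 0 at y ∈ {6}; common: ∅.
  x = 1: f ≡ 0 at y ∈ {3}; g ≡ 0 at y ∈ {1}; common: ∅.
  x = 2: f ≡ 0 at y ∈ {0, 6}; g ≡ 0 at y ∈ {3}; common: ∅.
  x = 3: f ≡ 0 at y ∈ ∅; g ≡ 0 at y ∈ {5}; common: ∅.
  x = 4: f ≡ 0 at y ∈ ∅; g ≡ 0 at y ∈ {0}; common: ∅.
  x = 5: f ≡ 0 at y ∈ {0, 6}; g ≡ 0 at y ∈ {2}; common: ∅.
  x = 6: f ≡ 0 at y ∈ {3}; g ≡ 0 at y ∈ {4}; common: ∅.
Collecting: common zeros = ∅, so the count is 0.
Comparison with the Bézout bound: 0 ≤ 2 = deg(f)·deg(g), as expected for curves with no common component (the affine F_7-count falls short of the bound because intersections may lie at infinity, over extension fields, or carry multiplicity).


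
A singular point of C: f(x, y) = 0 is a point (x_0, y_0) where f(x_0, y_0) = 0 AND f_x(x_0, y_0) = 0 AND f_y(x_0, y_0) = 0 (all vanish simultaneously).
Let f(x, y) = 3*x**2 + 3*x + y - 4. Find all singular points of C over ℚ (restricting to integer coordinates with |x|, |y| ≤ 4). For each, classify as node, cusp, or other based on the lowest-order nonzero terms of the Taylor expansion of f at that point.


No singular points in the scanned grid; C is smooth there.

Compute partial derivatives:
  f_x = 6*x + 3.
  f_y = 1.
f_y = 1 is a nonzero constant, so f_y never vanishes: no point (x, y) can satisfy f = f_x = f_y = 0. In particular no (x, y) ∈ {−4, ..., 4}² is singular; the curve is smooth.


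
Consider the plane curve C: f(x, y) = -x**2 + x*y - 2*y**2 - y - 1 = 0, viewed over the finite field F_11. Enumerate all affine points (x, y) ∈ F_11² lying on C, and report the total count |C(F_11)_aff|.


Affine F_11-points: {(0, 2), (0, 3), (2, 2), (2, 4), (3, 3), (3, 9), (4, 8), (4, 10), (6, 9), (6, 10)}; count = 10.

For each of the 121 pairs (x, y) ∈ F_11², evaluate f(x, y) mod 11. Record the zeros.
  x = 0: [0↦10, 1↦7, 2↦0, 3↦0, 4↦7, 5↦10, 6↦9, 7↦4, 8↦6, 9↦4, 10↦9]  zeros at y ∈ {2, 3}
  x = 1: [0↦9, 1↦7, 2↦1, 3↦2, 4↦10, 5↦3, 6↦3, 7↦10, 8↦2, 9↦1, 10↦7]  zeros at y ∈ ∅
  x = 2: [0↦6, 1↦5, 2↦0, 3↦2, 4↦0, 5↦5, 6↦6, 7↦3, 8↦7, 9↦7, 10↦3]  zeros at y ∈ {2, 4}
  x = 3: [0↦1, 1↦1, 2↦8, 3↦0, 4↦10, 5↦5, 6↦7, 7↦5, 8↦10, 9↦0, 10↦8]  zeros at y ∈ {3, 9}
  x = 4: [0↦5, 1↦6, 2↦3, 3↦7, 4↦7, 5↦3, 6↦6, 7↦5, 8↦0, 9↦2, 10↦0]  zeros at y ∈ {8, 10}
  x = 5: [0↦7, 1↦9, 2↦7, 3↦1, 4↦2, 5↦10, 6↦3, 7↦3, 8↦10, 9↦2, 10↦1]  zeros at y ∈ ∅
  x = 6: [0↦7, 1↦10, 2↦9, 3↦4, 4↦6, 5↦4, 6↦9, 7↦10, 8↦7, 9↦0, 10↦0]  zeros at y ∈ {9, 10}
  x = 7: [0↦5, 1↦9, 2↦9, 3↦5, 4↦8, 5↦7, 6↦2, 7↦4, 8↦2, 9↦7, 10↦8]  zeros at y ∈ ∅
  x = 8: [0↦1, 1↦6, 2↦7, 3↦4, 4↦8, 5↦8, 6↦4, 7↦7, 8↦6, 9↦1, 10↦3]  zeros at y ∈ ∅
  x = 9: [0↦6, 1↦1, 2↦3, 3↦1, 4↦6, 5↦7, 6↦4, 7↦8, 8↦8, 9↦4, 10↦7]  zeros at y ∈ ∅
  x = 10: [0↦9, 1↦5, 2↦8, 3↦7, 4↦2, 5↦4, 6↦2, 7↦7, 8↦8, 9↦5, 10↦9]  zeros at y ∈ ∅
Collecting zeros: affine points = {(0, 2), (0, 3), (2, 2), (2, 4), (3, 3), (3, 9), (4, 8), (4, 10), (6, 9), (6, 10)}.
Total count |C(F_11)_aff| = 10.


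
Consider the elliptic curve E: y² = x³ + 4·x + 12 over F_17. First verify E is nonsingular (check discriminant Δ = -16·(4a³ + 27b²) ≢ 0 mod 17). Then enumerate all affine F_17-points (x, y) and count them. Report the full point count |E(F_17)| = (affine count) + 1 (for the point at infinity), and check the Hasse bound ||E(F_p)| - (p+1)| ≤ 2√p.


Affine points = {(1, 0), (3, 0), (5, 2), (5, 15), (7, 3), (7, 14), (10, 7), (10, 10), (13, 0), (15, 8), (15, 9)}; affine count = 11; |E(F_17)| = 12.

Discriminant check: Δ ∝ 4a³ + 27b² = 4·4³ + 27·12² = 4·64 + 27·144 ≡ 13 (mod 17). Nonzero ⇒ E is nonsingular.
For each x ∈ F_17, compute rhs = x³ + 4·x + 12 mod 17, then count y ∈ F_17 with y² ≡ rhs.
  x = 0: rhs = 12, matching y values: none (0 points).
  x = 1: rhs = 0, matching y values: 0 (1 points).
  x = 2: rhs = 11, matching y values: none (0 points).
  x = 3: rhs = 0, matching y values: 0 (1 points).
  x = 4: rhs = 7, matching y values: none (0 points).
  x = 5: rhs = 4, matching y values: 2, 15 (2 points).
  x = 6: rhs = 14, matching y values: none (0 points).
  x = 7: rhs = 9, matching y values: 3, 14 (2 points).
  x = 8: rhs = 12, matching y values: none (0 points).
  x = 9: rhs = 12, matching y values: none (0 points).
  x = 10: rhs = 15, matching y values: 7, 10 (2 points).
  x = 11: rhs = 10, matching y values: none (0 points).
  x = 12: rhs = 3, matching y values: none (0 points).
  x = 13: rhs = 0, matching y values: 0 (1 points).
  x = 14: rhs = 7, matching y values: none (0 points).
  x = 15: rhs = 13, matching y values: 8, 9 (2 points).
  x = 16: rhs = 7, matching y values: none (0 points).
Total affine count: 11.
Full point count |E(F_17)| = 11 + 1 = 12.
Hasse bound: |12 − (17+1)| = |-6| = 6 ≤ 2√17 ≈ 8.2462 ✓.


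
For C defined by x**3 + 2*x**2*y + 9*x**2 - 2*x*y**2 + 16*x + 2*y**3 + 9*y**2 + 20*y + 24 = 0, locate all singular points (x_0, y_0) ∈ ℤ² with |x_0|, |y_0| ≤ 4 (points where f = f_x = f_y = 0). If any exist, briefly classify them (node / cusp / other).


Singular points: {(-2, -2)}; classification: node.

Compute partial derivatives:
  f_x = 3*x**2 + 4*x*y + 18*x - 2*y**2 + 16.
  f_y = 2*x**2 - 4*x*y + 6*y**2 + 18*y + 20.
Scan x_0 ∈ {−4, ..., 4}. For each x_0, f_y(x_0, y) is a polynomial in y; find its integer roots y ∈ {−4, ..., 4}, then test f_x and f at those candidates.
  x = -4: f_y(-4, y) = 6*y**2 + 34*y + 52; no integer root y with |y| ≤ 4.
  x = -3: f_y(-3, y) = 6*y**2 + 30*y + 38; no integer root y with |y| ≤ 4.
  x = -2: f_y(-2, y) = 6*y**2 + 26*y + 28; vanishes at y ∈ {-2}. (-2, -2): f_x = 0, f = 0 — SINGULAR.
  x = -1: f_y(-1, y) = 6*y**2 + 22*y + 22; no integer root y with |y| ≤ 4.
  x = 0: f_y(0, y) = 6*y**2 + 18*y + 20; no integer root y with |y| ≤ 4.
  x = 1: f_y(1, y) = 6*y**2 + 14*y + 22; no integer root y with |y| ≤ 4.
  x = 2: f_y(2, y) = 6*y**2 + 10*y + 28; no integer root y with |y| ≤ 4.
  x = 3: f_y(3, y) = 6*y**2 + 6*y + 38; no integer root y with |y| ≤ 4.
  x = 4: f_y(4, y) = 6*y**2 + 2*y + 52; no integer root y with |y| ≤ 4.
Only singular point on the grid: (-2, -2).
Classify: substitute x = -2 + u, y = -2 + v and expand: f = u**3 + 2*u**2*v - u**2 - 2*u*v**2 + 2*v**3 + v**2.
No constant or linear terms (consistent with a singular point). Quadratic part: -u**2 + v**2. Cubic part: u**3 + 2*u**2*v - 2*u*v**2 + 2*v**3.
The quadratic part v**2 - u**2 = (v − u)(v + u) splits into two distinct linear factors, so there are two distinct tangent lines y − -2 = ±(x − -2) — this is a node (ordinary double point).
Classification: node.


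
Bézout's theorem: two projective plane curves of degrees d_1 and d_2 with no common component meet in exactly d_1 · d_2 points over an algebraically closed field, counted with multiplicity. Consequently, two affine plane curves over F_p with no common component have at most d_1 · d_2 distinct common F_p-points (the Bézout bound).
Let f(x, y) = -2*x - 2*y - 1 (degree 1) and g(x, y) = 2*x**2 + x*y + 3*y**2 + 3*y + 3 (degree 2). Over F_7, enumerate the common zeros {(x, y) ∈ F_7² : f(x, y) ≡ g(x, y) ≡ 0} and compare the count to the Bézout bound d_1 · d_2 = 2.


Common zeros: {(3, 0), (5, 5)}; count = 2; Bézout bound = 2.

deg(f) = 1, deg(g) = 2, so Bézout bound = 2.
Scan x ∈ F_7. For each x, list the y ∈ F_7 with f(x, y) ≡ 0 and those with g(x, y) ≡ 0 (mod 7); the common zeros in that column are the intersection.
  x = 0: f ≡ 0 at y ∈ {3}; g ≡ 0 at y ∈ {2, 4}; common: ∅.
  x = 1: f ≡ 0 at y ∈ {2}; g ≡ 0 at y ∈ ∅; common: ∅.
  x = 2: f ≡ 0 at y ∈ {1}; g ≡ 0 at y ∈ ∅; common: ∅.
  x = 3: f ≡ 0 at y ∈ {0}; g ≡ 0 at y ∈ {0, 5}; common: {0}.
  x = 4: f ≡ 0 at y ∈ {6}; g ≡ 0 at y ∈ {0}; common: ∅.
  x = 5: f ≡ 0 at y ∈ {5}; g ≡ 0 at y ∈ {4, 5}; common: {5}.
  x = 6: f ≡ 0 at y ∈ {4}; g ≡ 0 at y ∈ {2}; common: ∅.
Collecting: common zeros = {(3, 0), (5, 5)}, so the count is 2.
Comparison with the Bézout bound: 2 ≤ 2 = deg(f)·deg(g), as expected for curves with no common component (the bound is attained).


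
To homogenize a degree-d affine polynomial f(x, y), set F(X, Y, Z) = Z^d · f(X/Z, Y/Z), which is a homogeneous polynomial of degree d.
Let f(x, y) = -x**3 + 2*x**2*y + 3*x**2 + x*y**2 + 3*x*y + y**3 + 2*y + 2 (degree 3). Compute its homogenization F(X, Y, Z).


F(X, Y, Z) = -X**3 + 2*X**2*Y + 3*X**2*Z + X*Y**2 + 3*X*Y*Z + Y**3 + 2*Y*Z**2 + 2*Z**3

deg(f) = 3.
Substitute x = X/Z, y = Y/Z into f, then multiply by Z^3.
  monomial -1·x^3·y^0 ↦ -1·X^3·Y^0·Z^0.
  monomial 2·x^2·y^1 ↦ 2·X^2·Y^1·Z^0.
  monomial 3·x^2·y^0 ↦ 3·X^2·Y^0·Z^1.
  monomial 1·x^1·y^2 ↦ 1·X^1·Y^2·Z^0.
  monomial 3·x^1·y^1 ↦ 3·X^1·Y^1·Z^1.
  monomial 1·x^0·y^3 ↦ 1·X^0·Y^3·Z^0.
  monomial 2·x^0·y^1 ↦ 2·X^0·Y^1·Z^2.
  monomial 2·x^0·y^0 ↦ 2·X^0·Y^0·Z^3.
Collecting: F(X, Y, Z) = -X**3 + 2*X**2*Y + 3*X**2*Z + X*Y**2 + 3*X*Y*Z + Y**3 + 2*Y*Z**2 + 2*Z**3.


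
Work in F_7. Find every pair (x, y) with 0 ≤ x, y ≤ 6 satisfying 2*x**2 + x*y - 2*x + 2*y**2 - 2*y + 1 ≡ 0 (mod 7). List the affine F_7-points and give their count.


Affine F_7-points: {(1, 2), (2, 1), (2, 6), (3, 4), (3, 6), (4, 3), (6, 2), (6, 3)}; count = 8.

For each of the 49 pairs (x, y) ∈ F_7², evaluate f(x, y) mod 7. Record the zeros.
  x = 0: [0↦1, 1↦1, 2↦5, 3↦6, 4↦4, 5↦6, 6↦5]  zeros at y ∈ ∅
  x = 1: [0↦1, 1↦2, 2↦0, 3↦2, 4↦1, 5↦4, 6↦4]  zeros at y ∈ {2}
  x = 2: [0↦5, 1↦0, 2↦6, 3↦2, 4↦2, 5↦6, 6↦0]  zeros at y ∈ {1, 6}
  x = 3: [0↦6, 1↦2, 2↦2, 3↦6, 4↦0, 5↦5, 6↦0]  zeros at y ∈ {4, 6}
  x = 4: [0↦4, 1↦1, 2↦2, 3↦0, 4↦2, 5↦1, 6↦4]  zeros at y ∈ {3}
  x = 5: [0↦6, 1↦4, 2↦6, 3↦5, 4↦1, 5↦1, 6↦5]  zeros at y ∈ ∅
  x = 6: [0↦5, 1↦4, 2↦0, 3↦0, 4↦4, 5↦5, 6↦3]  zeros at y ∈ {2, 3}
Collecting zeros: affine points = {(1, 2), (2, 1), (2, 6), (3, 4), (3, 6), (4, 3), (6, 2), (6, 3)}.
Total count |C(F_7)_aff| = 8.


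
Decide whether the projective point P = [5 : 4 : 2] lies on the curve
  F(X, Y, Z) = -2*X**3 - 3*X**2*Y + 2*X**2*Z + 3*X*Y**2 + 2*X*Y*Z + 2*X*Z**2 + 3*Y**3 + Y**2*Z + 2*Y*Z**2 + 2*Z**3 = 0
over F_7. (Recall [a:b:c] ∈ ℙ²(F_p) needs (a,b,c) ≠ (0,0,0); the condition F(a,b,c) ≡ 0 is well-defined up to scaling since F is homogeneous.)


F(5,4,2) ≡ 0 (mod 7); P is on the curve.

Evaluate F(5, 4, 2) term-by-term (mod 7).
  -2*X**3 ↦ -2·125·1·1 = -250
  -3*X**2*Y ↦ -3·25·4·1 = -300
  2*X**2*Z ↦ 2·25·1·2 = 100
  3*X*Y**2 ↦ 3·5·16·1 = 240
  2*X*Y*Z ↦ 2·5·4·2 = 80
  2*X*Z**2 ↦ 2·5·1·4 = 40
  3*Y**3 ↦ 3·1·64·1 = 192
  Y**2*Z ↦ 1·1·16·2 = 32
  2*Y*Z**2 ↦ 2·1·4·4 = 32
  2*Z**3 ↦ 2·1·1·8 = 16
Sum: F(5, 4, 2) = (-250) + (-300) + (100) + (240) + (80) + (40) + (192) + (32) + (32) + (16) = 182.
Reducing mod 7: 182 ≡ 0 (mod 7).
Since F(a, b, c) ≡ 0 (mod 7), P lies on the curve.


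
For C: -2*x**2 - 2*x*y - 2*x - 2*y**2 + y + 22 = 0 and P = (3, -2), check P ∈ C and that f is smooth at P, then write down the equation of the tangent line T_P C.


Tangent line at P: -10*x + 3*y + 36 = 0.

Step 1: f(3, -2) = 0, so P lies on C.
Step 2: partial derivatives
  f_x(x, y) = -4*x - 2*y - 2, f_y(x, y) = -2*x - 4*y + 1.
  f_x(P) = -10, f_y(P) = 3 (gradient nonzero, so P is smooth).
Step 3: tangent line at P: -10·(x − 3) + 3·(y − -2) = 0.
Expanding: -10*x + 3*y + 36 = 0.


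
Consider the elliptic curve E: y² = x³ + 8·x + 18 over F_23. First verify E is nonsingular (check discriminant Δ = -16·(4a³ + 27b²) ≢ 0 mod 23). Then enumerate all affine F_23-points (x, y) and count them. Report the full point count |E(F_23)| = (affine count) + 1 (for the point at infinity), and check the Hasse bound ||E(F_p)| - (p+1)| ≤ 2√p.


Affine points = {(0, 8), (0, 15), (1, 2), (1, 21), (3, 0), (6, 11), (6, 12), (7, 7), (7, 16), (12, 5), (12, 18), (20, 6), (20, 17), (22, 3), (22, 20)}; affine count = 15; |E(F_23)| = 16.

Discriminant check: Δ ∝ 4a³ + 27b² = 4·8³ + 27·18² = 4·512 + 27·324 ≡ 9 (mod 23). Nonzero ⇒ E is nonsingular.
For each x ∈ F_23, compute rhs = x³ + 8·x + 18 mod 23, then count y ∈ F_23 with y² ≡ rhs.
  x = 0: rhs = 18, matching y values: 8, 15 (2 points).
  x = 1: rhs = 4, matching y values: 2, 21 (2 points).
  x = 2: rhs = 19, matching y values: none (0 points).
  x = 3: rhs = 0, matching y values: 0 (1 points).
  x = 4: rhs = 22, matching y values: none (0 points).
  x = 5: rhs = 22, matching y values: none (0 points).
  x = 6: rhs = 6, matching y values: 11, 12 (2 points).
  x = 7: rhs = 3, matching y values: 7, 16 (2 points).
  x = 8: rhs = 19, matching y values: none (0 points).
  x = 9: rhs = 14, matching y values: none (0 points).
  x = 10: rhs = 17, matching y values: none (0 points).
  x = 11: rhs = 11, matching y values: none (0 points).
  x = 12: rhs = 2, matching y values: 5, 18 (2 points).
  x = 13: rhs = 19, matching y values: none (0 points).
  x = 14: rhs = 22, matching y values: none (0 points).
  x = 15: rhs = 17, matching y values: none (0 points).
  x = 16: rhs = 10, matching y values: none (0 points).
  x = 17: rhs = 7, matching y values: none (0 points).
  x = 18: rhs = 14, matching y values: none (0 points).
  x = 19: rhs = 14, matching y values: none (0 points).
  x = 20: rhs = 13, matching y values: 6, 17 (2 points).
  x = 21: rhs = 17, matching y values: none (0 points).
  x = 22: rhs = 9, matching y values: 3, 20 (2 points).
Total affine count: 15.
Full point count |E(F_23)| = 15 + 1 = 16.
Hasse bound: |16 − (23+1)| = |-8| = 8 ≤ 2√23 ≈ 9.5917 ✓.


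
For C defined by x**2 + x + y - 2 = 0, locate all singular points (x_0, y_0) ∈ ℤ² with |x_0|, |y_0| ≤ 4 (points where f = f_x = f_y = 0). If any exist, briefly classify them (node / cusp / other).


No singular points in the scanned grid; C is smooth there.

Compute partial derivatives:
  f_x = 2*x + 1.
  f_y = 1.
f_y = 1 is a nonzero constant, so f_y never vanishes: no point (x, y) can satisfy f = f_x = f_y = 0. In particular no (x, y) ∈ {−4, ..., 4}² is singular; the curve is smooth.


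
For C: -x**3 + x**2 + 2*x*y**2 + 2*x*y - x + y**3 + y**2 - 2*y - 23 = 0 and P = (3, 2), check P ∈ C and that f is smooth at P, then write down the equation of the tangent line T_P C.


Tangent line at P: -10*x + 44*y - 58 = 0.

Step 1: f(3, 2) = 0, so P lies on C.
Step 2: partial derivatives
  f_x(x, y) = -3*x**2 + 2*x + 2*y**2 + 2*y - 1, f_y(x, y) = 4*x*y + 2*x + 3*y**2 + 2*y - 2.
  f_x(P) = -10, f_y(P) = 44 (gradient nonzero, so P is smooth).
Step 3: tangent line at P: -10·(x − 3) + 44·(y − 2) = 0.
Expanding: -10*x + 44*y - 58 = 0.


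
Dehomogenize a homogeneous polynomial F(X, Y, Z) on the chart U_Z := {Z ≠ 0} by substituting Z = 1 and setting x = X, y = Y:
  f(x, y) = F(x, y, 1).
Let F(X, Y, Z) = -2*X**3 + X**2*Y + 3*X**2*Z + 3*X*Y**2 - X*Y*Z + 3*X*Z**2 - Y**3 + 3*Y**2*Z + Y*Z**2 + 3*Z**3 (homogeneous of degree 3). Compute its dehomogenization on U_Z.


f(x, y) = -2*x**3 + x**2*y + 3*x**2 + 3*x*y**2 - x*y + 3*x - y**3 + 3*y**2 + y + 3

On U_Z we set Z = 1. Each monomial c·X^i·Y^j·Z^k in F becomes c·x^i·y^j·1^k = c·x^i·y^j.
Substituting Z = 1: F(X, Y, 1) = -2*x**3 + x**2*y + 3*x**2 + 3*x*y**2 - x*y + 3*x - y**3 + 3*y**2 + y + 3.
Note: deg(f) ≤ deg(F) = 3; strict inequality happens when F is divisible by Z (lost terms).


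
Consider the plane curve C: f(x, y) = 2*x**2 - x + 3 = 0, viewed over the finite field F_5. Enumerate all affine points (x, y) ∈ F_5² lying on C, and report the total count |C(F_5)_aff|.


Affine F_5-points: ∅; count = 0.

For each of the 25 pairs (x, y) ∈ F_5², evaluate f(x, y) mod 5. Record the zeros.
  x = 0: [0↦3, 1↦3, 2↦3, 3↦3, 4↦3]  zeros at y ∈ ∅
  x = 1: [0↦4, 1↦4, 2↦4, 3↦4, 4↦4]  zeros at y ∈ ∅
  x = 2: [0↦4, 1↦4, 2↦4, 3↦4, 4↦4]  zeros at y ∈ ∅
  x = 3: [0↦3, 1↦3, 2↦3, 3↦3, 4↦3]  zeros at y ∈ ∅
  x = 4: [0↦1, 1↦1, 2↦1, 3↦1, 4↦1]  zeros at y ∈ ∅
Collecting zeros: affine points = ∅.
Total count |C(F_5)_aff| = 0.


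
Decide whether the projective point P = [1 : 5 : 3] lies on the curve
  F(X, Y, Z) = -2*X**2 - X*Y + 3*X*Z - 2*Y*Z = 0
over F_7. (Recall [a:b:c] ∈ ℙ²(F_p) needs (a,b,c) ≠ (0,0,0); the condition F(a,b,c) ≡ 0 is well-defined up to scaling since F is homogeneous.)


F(1,5,3) ≡ 0 (mod 7); P is on the curve.

Evaluate F(1, 5, 3) term-by-term (mod 7).
  -2*X**2 ↦ -2·1·1·1 = -2
  -X*Y ↦ -1·1·5·1 = -5
  3*X*Z ↦ 3·1·1·3 = 9
  -2*Y*Z ↦ -2·1·5·3 = -30
Sum: F(1, 5, 3) = (-2) + (-5) + (9) + (-30) = -28.
Reducing mod 7: -28 ≡ 0 (mod 7).
Since F(a, b, c) ≡ 0 (mod 7), P lies on the curve.


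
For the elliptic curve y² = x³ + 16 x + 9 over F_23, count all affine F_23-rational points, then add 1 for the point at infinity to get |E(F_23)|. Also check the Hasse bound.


Affine points = {(0, 3), (0, 20), (1, 7), (1, 16), (2, 7), (2, 16), (7, 2), (7, 21), (9, 10), (9, 13), (15, 6), (15, 17), (20, 7), (20, 16)}; affine count = 14; |E(F_23)| = 15.

Discriminant check: Δ ∝ 4a³ + 27b² = 4·16³ + 27·9² = 4·4096 + 27·81 ≡ 10 (mod 23). Nonzero ⇒ E is nonsingular.
For each x ∈ F_23, compute rhs = x³ + 16·x + 9 mod 23, then count y ∈ F_23 with y² ≡ rhs.
  x = 0: rhs = 9, matching y values: 3, 20 (2 points).
  x = 1: rhs = 3, matching y values: 7, 16 (2 points).
  x = 2: rhs = 3, matching y values: 7, 16 (2 points).
  x = 3: rhs = 15, matching y values: none (0 points).
  x = 4: rhs = 22, matching y values: none (0 points).
  x = 5: rhs = 7, matching y values: none (0 points).
  x = 6: rhs = 22, matching y values: none (0 points).
  x = 7: rhs = 4, matching y values: 2, 21 (2 points).
  x = 8: rhs = 5, matching y values: none (0 points).
  x = 9: rhs = 8, matching y values: 10, 13 (2 points).
  x = 10: rhs = 19, matching y values: none (0 points).
  x = 11: rhs = 21, matching y values: none (0 points).
  x = 12: rhs = 20, matching y values: none (0 points).
  x = 13: rhs = 22, matching y values: none (0 points).
  x = 14: rhs = 10, matching y values: none (0 points).
  x = 15: rhs = 13, matching y values: 6, 17 (2 points).
  x = 16: rhs = 14, matching y values: none (0 points).
  x = 17: rhs = 19, matching y values: none (0 points).
  x = 18: rhs = 11, matching y values: none (0 points).
  x = 19: rhs = 19, matching y values: none (0 points).
  x = 20: rhs = 3, matching y values: 7, 16 (2 points).
  x = 21: rhs = 15, matching y values: none (0 points).
  x = 22: rhs = 15, matching y values: none (0 points).
Total affine count: 14.
Full point count |E(F_23)| = 14 + 1 = 15.
Hasse bound: |15 − (23+1)| = |-9| = 9 ≤ 2√23 ≈ 9.5917 ✓.


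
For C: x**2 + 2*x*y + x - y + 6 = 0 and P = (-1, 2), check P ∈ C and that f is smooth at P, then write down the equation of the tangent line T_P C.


Tangent line at P: 3*x - 3*y + 9 = 0.

Step 1: f(-1, 2) = 0, so P lies on C.
Step 2: partial derivatives
  f_x(x, y) = 2*x + 2*y + 1, f_y(x, y) = 2*x - 1.
  f_x(P) = 3, f_y(P) = -3 (gradient nonzero, so P is smooth).
Step 3: tangent line at P: 3·(x − -1) + -3·(y − 2) = 0.
Expanding: 3*x - 3*y + 9 = 0.


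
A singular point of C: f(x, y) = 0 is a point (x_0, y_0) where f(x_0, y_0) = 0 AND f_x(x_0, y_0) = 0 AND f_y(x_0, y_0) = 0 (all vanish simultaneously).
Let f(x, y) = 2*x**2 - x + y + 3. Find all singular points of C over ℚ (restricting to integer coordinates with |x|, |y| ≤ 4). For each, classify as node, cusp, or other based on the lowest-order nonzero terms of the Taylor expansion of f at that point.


No singular points in the scanned grid; C is smooth there.

Compute partial derivatives:
  f_x = 4*x - 1.
  f_y = 1.
f_y = 1 is a nonzero constant, so f_y never vanishes: no point (x, y) can satisfy f = f_x = f_y = 0. In particular no (x, y) ∈ {−4, ..., 4}² is singular; the curve is smooth.


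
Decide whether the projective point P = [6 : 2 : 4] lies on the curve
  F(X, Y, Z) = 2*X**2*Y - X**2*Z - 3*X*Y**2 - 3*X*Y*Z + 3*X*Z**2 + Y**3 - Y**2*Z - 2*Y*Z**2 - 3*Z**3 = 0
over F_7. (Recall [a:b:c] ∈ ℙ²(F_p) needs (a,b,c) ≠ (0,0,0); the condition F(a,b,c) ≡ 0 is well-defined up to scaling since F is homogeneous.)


F(6,2,4) ≡ 4 (mod 7); P is NOT on the curve.

Evaluate F(6, 2, 4) term-by-term (mod 7).
  2*X**2*Y ↦ 2·36·2·1 = 144
  -X**2*Z ↦ -1·36·1·4 = -144
  -3*X*Y**2 ↦ -3·6·4·1 = -72
  -3*X*Y*Z ↦ -3·6·2·4 = -144
  3*X*Z**2 ↦ 3·6·1·16 = 288
  Y**3 ↦ 1·1·8·1 = 8
  -Y**2*Z ↦ -1·1·4·4 = -16
  -2*Y*Z**2 ↦ -2·1·2·16 = -64
  -3*Z**3 ↦ -3·1·1·64 = -192
Sum: F(6, 2, 4) = (144) + (-144) + (-72) + (-144) + (288) + (8) + (-16) + (-64) + (-192) = -192.
Reducing mod 7: -192 ≡ 4 (mod 7).
Since F(a, b, c) ≡ 4 ≠ 0 (mod 7), P does NOT lie on the curve.


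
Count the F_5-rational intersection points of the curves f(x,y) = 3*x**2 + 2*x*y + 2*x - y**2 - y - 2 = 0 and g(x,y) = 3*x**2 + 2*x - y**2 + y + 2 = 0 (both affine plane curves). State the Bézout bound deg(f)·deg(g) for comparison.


Common zeros: {(3, 1)}; count = 1; Bézout bound = 4.

deg(f) = 2, deg(g) = 2, so Bézout bound = 4.
Scan x ∈ F_5. For each x, list the y ∈ F_5 with f(x, y) ≡ 0 and those with g(x, y) ≡ 0 (mod 5); the common zeros in that column are the intersection.
  x = 0: f ≡ 0 at y ∈ ∅; g ≡ 0 at y ∈ {2, 4}; common: ∅.
  x = 1: f ≡ 0 at y ∈ ∅; g ≡ 0 at y ∈ {2, 4}; common: ∅.
  x = 2: f ≡ 0 at y ∈ {4}; g ≡ 0 at y ∈ ∅; common: ∅.
  x = 3: f ≡ 0 at y ∈ {1, 4}; g ≡ 0 at y ∈ {0, 1}; common: {1}.
  x = 4: f ≡ 0 at y ∈ {1}; g ≡ 0 at y ∈ ∅; common: ∅.
Collecting: common zeros = {(3, 1)}, so the count is 1.
Comparison with the Bézout bound: 1 ≤ 4 = deg(f)·deg(g), as expected for curves with no common component (the affine F_5-count falls short of the bound because intersections may lie at infinity, over extension fields, or carry multiplicity).


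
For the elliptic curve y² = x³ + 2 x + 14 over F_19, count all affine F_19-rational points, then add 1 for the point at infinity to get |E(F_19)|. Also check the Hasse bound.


Affine points = {(1, 6), (1, 13), (2, 8), (2, 11), (3, 3), (3, 16), (5, 4), (5, 15), (9, 1), (9, 18), (16, 0), (18, 7), (18, 12)}; affine count = 13; |E(F_19)| = 14.

Discriminant check: Δ ∝ 4a³ + 27b² = 4·2³ + 27·14² = 4·8 + 27·196 ≡ 4 (mod 19). Nonzero ⇒ E is nonsingular.
For each x ∈ F_19, compute rhs = x³ + 2·x + 14 mod 19, then count y ∈ F_19 with y² ≡ rhs.
  x = 0: rhs = 14, matching y values: none (0 points).
  x = 1: rhs = 17, matching y values: 6, 13 (2 points).
  x = 2: rhs = 7, matching y values: 8, 11 (2 points).
  x = 3: rhs = 9, matching y values: 3, 16 (2 points).
  x = 4: rhs = 10, matching y values: none (0 points).
  x = 5: rhs = 16, matching y values: 4, 15 (2 points).
  x = 6: rhs = 14, matching y values: none (0 points).
  x = 7: rhs = 10, matching y values: none (0 points).
  x = 8: rhs = 10, matching y values: none (0 points).
  x = 9: rhs = 1, matching y values: 1, 18 (2 points).
  x = 10: rhs = 8, matching y values: none (0 points).
  x = 11: rhs = 18, matching y values: none (0 points).
  x = 12: rhs = 18, matching y values: none (0 points).
  x = 13: rhs = 14, matching y values: none (0 points).
  x = 14: rhs = 12, matching y values: none (0 points).
  x = 15: rhs = 18, matching y values: none (0 points).
  x = 16: rhs = 0, matching y values: 0 (1 points).
  x = 17: rhs = 2, matching y values: none (0 points).
  x = 18: rhs = 11, matching y values: 7, 12 (2 points).
Total affine count: 13.
Full point count |E(F_19)| = 13 + 1 = 14.
Hasse bound: |14 − (19+1)| = |-6| = 6 ≤ 2√19 ≈ 8.7178 ✓.


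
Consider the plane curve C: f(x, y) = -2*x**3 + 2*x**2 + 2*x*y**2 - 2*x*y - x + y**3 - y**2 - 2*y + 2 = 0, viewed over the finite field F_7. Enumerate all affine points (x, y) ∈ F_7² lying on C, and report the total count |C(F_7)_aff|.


Affine F_7-points: {(0, 1), (0, 3), (0, 4), (2, 2), (2, 3), (2, 6), (4, 0), (5, 0), (6, 0), (6, 3)}; count = 10.

For each of the 49 pairs (x, y) ∈ F_7², evaluate f(x, y) mod 7. Record the zeros.
  x = 0: [0↦2, 1↦0, 2↦2, 3↦0, 4↦0, 5↦1, 6↦2]  zeros at y ∈ {1, 3, 4}
  x = 1: [0↦1, 1↦6, 2↦5, 3↦4, 4↦2, 5↦5, 6↦5]  zeros at y ∈ ∅
  x = 2: [0↦6, 1↦4, 2↦0, 3↦0, 4↦3, 5↦1, 6↦0]  zeros at y ∈ {2, 3, 6}
  x = 3: [0↦5, 1↦3, 2↦3, 3↦4, 4↦5, 5↦5, 6↦3]  zeros at y ∈ ∅
  x = 4: [0↦0, 1↦5, 2↦2, 3↦4, 4↦3, 5↦5, 6↦2]  zeros at y ∈ {0}
  x = 5: [0↦0, 1↦5, 2↦6, 3↦2, 4↦6, 5↦3, 6↦6]  zeros at y ∈ {0}
  x = 6: [0↦0, 1↦5, 2↦3, 3↦0, 4↦2, 5↦1, 6↦3]  zeros at y ∈ {0, 3}
Collecting zeros: affine points = {(0, 1), (0, 3), (0, 4), (2, 2), (2, 3), (2, 6), (4, 0), (5, 0), (6, 0), (6, 3)}.
Total count |C(F_7)_aff| = 10.


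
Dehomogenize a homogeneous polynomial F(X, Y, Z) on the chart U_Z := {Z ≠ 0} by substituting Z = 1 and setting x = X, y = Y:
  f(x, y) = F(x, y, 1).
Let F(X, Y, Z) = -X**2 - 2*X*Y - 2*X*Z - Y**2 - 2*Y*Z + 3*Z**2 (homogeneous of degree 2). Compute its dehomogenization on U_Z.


f(x, y) = -x**2 - 2*x*y - 2*x - y**2 - 2*y + 3

On U_Z we set Z = 1. Each monomial c·X^i·Y^j·Z^k in F becomes c·x^i·y^j·1^k = c·x^i·y^j.
Substituting Z = 1: F(X, Y, 1) = -x**2 - 2*x*y - 2*x - y**2 - 2*y + 3.
Note: deg(f) ≤ deg(F) = 2; strict inequality happens when F is divisible by Z (lost terms).


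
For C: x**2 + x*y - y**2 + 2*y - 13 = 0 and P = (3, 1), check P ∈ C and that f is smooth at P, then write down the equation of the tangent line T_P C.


Tangent line at P: 7*x + 3*y - 24 = 0.

Step 1: f(3, 1) = 0, so P lies on C.
Step 2: partial derivatives
  f_x(x, y) = 2*x + y, f_y(x, y) = x - 2*y + 2.
  f_x(P) = 7, f_y(P) = 3 (gradient nonzero, so P is smooth).
Step 3: tangent line at P: 7·(x − 3) + 3·(y − 1) = 0.
Expanding: 7*x + 3*y - 24 = 0.


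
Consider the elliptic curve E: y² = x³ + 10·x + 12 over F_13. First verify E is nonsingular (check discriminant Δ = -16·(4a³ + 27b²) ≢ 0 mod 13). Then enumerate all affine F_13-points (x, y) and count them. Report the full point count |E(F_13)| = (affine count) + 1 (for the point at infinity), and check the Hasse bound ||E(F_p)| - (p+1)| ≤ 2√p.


Affine points = {(0, 5), (0, 8), (1, 6), (1, 7), (2, 1), (2, 12), (3, 2), (3, 11), (4, 5), (4, 8), (7, 3), (7, 10), (9, 5), (9, 8), (11, 6), (11, 7), (12, 1), (12, 12)}; affine count = 18; |E(F_13)| = 19.

Discriminant check: Δ ∝ 4a³ + 27b² = 4·10³ + 27·12² = 4·1000 + 27·144 ≡ 10 (mod 13). Nonzero ⇒ E is nonsingular.
For each x ∈ F_13, compute rhs = x³ + 10·x + 12 mod 13, then count y ∈ F_13 with y² ≡ rhs.
  x = 0: rhs = 12, matching y values: 5, 8 (2 points).
  x = 1: rhs = 10, matching y values: 6, 7 (2 points).
  x = 2: rhs = 1, matching y values: 1, 12 (2 points).
  x = 3: rhs = 4, matching y values: 2, 11 (2 points).
  x = 4: rhs = 12, matching y values: 5, 8 (2 points).
  x = 5: rhs = 5, matching y values: none (0 points).
  x = 6: rhs = 2, matching y values: none (0 points).
  x = 7: rhs = 9, matching y values: 3, 10 (2 points).
  x = 8: rhs = 6, matching y values: none (0 points).
  x = 9: rhs = 12, matching y values: 5, 8 (2 points).
  x = 10: rhs = 7, matching y values: none (0 points).
  x = 11: rhs = 10, matching y values: 6, 7 (2 points).
  x = 12: rhs = 1, matching y values: 1, 12 (2 points).
Total affine count: 18.
Full point count |E(F_13)| = 18 + 1 = 19.
Hasse bound: |19 − (13+1)| = |5| = 5 ≤ 2√13 ≈ 7.2111 ✓.


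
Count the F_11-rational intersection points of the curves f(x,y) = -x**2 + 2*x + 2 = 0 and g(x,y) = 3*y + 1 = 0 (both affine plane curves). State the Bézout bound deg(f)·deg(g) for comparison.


Common zeros: {(6, 7), (7, 7)}; count = 2; Bézout bound = 2.

deg(f) = 2, deg(g) = 1, so Bézout bound = 2.
Scan x ∈ F_11. For each x, list the y ∈ F_11 with f(x, y) ≡ 0 and those with g(x, y) ≡ 0 (mod 11); the common zeros in that column are the intersection.
  x = 0: f ≡ 0 at y ∈ ∅; g ≡ 0 at y ∈ {7}; common: ∅.
  x = 1: f ≡ 0 at y ∈ ∅; g ≡ 0 at y ∈ {7}; common: ∅.
  x = 2: f ≡ 0 at y ∈ ∅; g ≡ 0 at y ∈ {7}; common: ∅.
  x = 3: f ≡ 0 at y ∈ ∅; g ≡ 0 at y ∈ {7}; common: ∅.
  x = 4: f ≡ 0 at y ∈ ∅; g ≡ 0 at y ∈ {7}; common: ∅.
  x = 5: f ≡ 0 at y ∈ ∅; g ≡ 0 at y ∈ {7}; common: ∅.
  x = 6: f ≡ 0 at y ∈ {0, 1, 2, 3, 4, 5, 6, 7, 8, 9, 10}; g ≡ 0 at y ∈ {7}; common: {7}.
  x = 7: f ≡ 0 at y ∈ {0, 1, 2, 3, 4, 5, 6, 7, 8, 9, 10}; g ≡ 0 at y ∈ {7}; common: {7}.
  x = 8: f ≡ 0 at y ∈ ∅; g ≡ 0 at y ∈ {7}; common: ∅.
  x = 9: f ≡ 0 at y ∈ ∅; g ≡ 0 at y ∈ {7}; common: ∅.
  x = 10: f ≡ 0 at y ∈ ∅; g ≡ 0 at y ∈ {7}; common: ∅.
Collecting: common zeros = {(6, 7), (7, 7)}, so the count is 2.
Comparison with the Bézout bound: 2 ≤ 2 = deg(f)·deg(g), as expected for curves with no common component (the bound is attained).


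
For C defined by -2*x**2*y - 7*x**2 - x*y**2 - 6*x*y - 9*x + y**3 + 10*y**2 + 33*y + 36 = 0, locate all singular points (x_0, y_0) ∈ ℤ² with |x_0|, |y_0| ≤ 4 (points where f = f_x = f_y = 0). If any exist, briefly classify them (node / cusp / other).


Singular points: {(0, -3)}; classification: node.

Compute partial derivatives:
  f_x = -4*x*y - 14*x - y**2 - 6*y - 9.
  f_y = -2*x**2 - 2*x*y - 6*x + 3*y**2 + 20*y + 33.
Scan x_0 ∈ {−4, ..., 4}. For each x_0, f_y(x_0, y) is a polynomial in y; find its integer roots y ∈ {−4, ..., 4}, then test f_x and f at those candidates.
  x = -4: f_y(-4, y) = 3*y**2 + 28*y + 25; vanishes at y ∈ {-1}. (-4, -1): f_x = 36 ≠ 0.
  x = -3: f_y(-3, y) = 3*y**2 + 26*y + 33; no integer root y with |y| ≤ 4.
  x = -2: f_y(-2, y) = 3*y**2 + 24*y + 37; no integer root y with |y| ≤ 4.
  x = -1: f_y(-1, y) = 3*y**2 + 22*y + 37; no integer root y with |y| ≤ 4.
  x = 0: f_y(0, y) = 3*y**2 + 20*y + 33; vanishes at y ∈ {-3}. (0, -3): f_x = 0, f = 0 — SINGULAR.
  x = 1: f_y(1, y) = 3*y**2 + 18*y + 25; no integer root y with |y| ≤ 4.
  x = 2: f_y(2, y) = 3*y**2 + 16*y + 13; vanishes at y ∈ {-1}. (2, -1): f_x = -24 ≠ 0.
  x = 3: f_y(3, y) = 3*y**2 + 14*y - 3; no integer root y with |y| ≤ 4.
  x = 4: f_y(4, y) = 3*y**2 + 12*y - 23; no integer root y with |y| ≤ 4.
Only singular point on the grid: (0, -3).
Classify: substitute x = 0 + u, y = -3 + v and expand: f = -2*u**2*v - u**2 - u*v**2 + v**3 + v**2.
No constant or linear terms (consistent with a singular point). Quadratic part: -u**2 + v**2. Cubic part: -2*u**2*v - u*v**2 + v**3.
The quadratic part v**2 - u**2 = (v − u)(v + u) splits into two distinct linear factors, so there are two distinct tangent lines y − -3 = ±(x − 0) — this is a node (ordinary double point).
Classification: node.


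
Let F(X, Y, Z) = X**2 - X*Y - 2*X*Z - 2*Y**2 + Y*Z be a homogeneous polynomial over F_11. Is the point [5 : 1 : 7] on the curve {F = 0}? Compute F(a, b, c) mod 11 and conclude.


F(5,1,7) ≡ 10 (mod 11); P is NOT on the curve.

Evaluate F(5, 1, 7) term-by-term (mod 11).
  X**2 ↦ 1·25·1·1 = 25
  -X*Y ↦ -1·5·1·1 = -5
  -2*X*Z ↦ -2·5·1·7 = -70
  -2*Y**2 ↦ -2·1·1·1 = -2
  Y*Z ↦ 1·1·1·7 = 7
Sum: F(5, 1, 7) = (25) + (-5) + (-70) + (-2) + (7) = -45.
Reducing mod 11: -45 ≡ 10 (mod 11).
Since F(a, b, c) ≡ 10 ≠ 0 (mod 11), P does NOT lie on the curve.


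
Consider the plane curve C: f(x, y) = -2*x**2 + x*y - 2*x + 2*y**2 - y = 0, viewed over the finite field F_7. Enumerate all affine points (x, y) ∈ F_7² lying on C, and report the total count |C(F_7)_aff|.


Affine F_7-points: {(0, 0), (0, 4), (1, 3), (1, 4), (3, 3), (4, 1), (6, 0), (6, 1)}; count = 8.

For each of the 49 pairs (x, y) ∈ F_7², evaluate f(x, y) mod 7. Record the zeros.
  x = 0: [0↦0, 1↦1, 2↦6, 3↦1, 4↦0, 5↦3, 6↦3]  zeros at y ∈ {0, 4}
  x = 1: [0↦3, 1↦5, 2↦4, 3↦0, 4↦0, 5↦4, 6↦5]  zeros at y ∈ {3, 4}
  x = 2: [0↦2, 1↦5, 2↦5, 3↦2, 4↦3, 5↦1, 6↦3]  zeros at y ∈ ∅
  x = 3: [0↦4, 1↦1, 2↦2, 3↦0, 4↦2, 5↦1, 6↦4]  zeros at y ∈ {3}
  x = 4: [0↦2, 1↦0, 2↦2, 3↦1, 4↦4, 5↦4, 6↦1]  zeros at y ∈ {1}
  x = 5: [0↦3, 1↦2, 2↦5, 3↦5, 4↦2, 5↦3, 6↦1]  zeros at y ∈ ∅
  x = 6: [0↦0, 1↦0, 2↦4, 3↦5, 4↦3, 5↦5, 6↦4]  zeros at y ∈ {0, 1}
Collecting zeros: affine points = {(0, 0), (0, 4), (1, 3), (1, 4), (3, 3), (4, 1), (6, 0), (6, 1)}.
Total count |C(F_7)_aff| = 8.


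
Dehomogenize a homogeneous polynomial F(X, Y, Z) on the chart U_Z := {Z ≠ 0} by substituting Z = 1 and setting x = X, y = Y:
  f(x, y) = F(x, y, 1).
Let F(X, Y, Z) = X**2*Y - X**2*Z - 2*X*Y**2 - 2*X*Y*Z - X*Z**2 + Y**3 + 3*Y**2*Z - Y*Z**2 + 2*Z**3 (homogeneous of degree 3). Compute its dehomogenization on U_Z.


f(x, y) = x**2*y - x**2 - 2*x*y**2 - 2*x*y - x + y**3 + 3*y**2 - y + 2

On U_Z we set Z = 1. Each monomial c·X^i·Y^j·Z^k in F becomes c·x^i·y^j·1^k = c·x^i·y^j.
Substituting Z = 1: F(X, Y, 1) = x**2*y - x**2 - 2*x*y**2 - 2*x*y - x + y**3 + 3*y**2 - y + 2.
Note: deg(f) ≤ deg(F) = 3; strict inequality happens when F is divisible by Z (lost terms).


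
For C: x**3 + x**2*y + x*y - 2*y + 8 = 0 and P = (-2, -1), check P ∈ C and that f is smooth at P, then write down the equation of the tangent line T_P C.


Tangent line at P: 15*x + 30 = 0.

Step 1: f(-2, -1) = 0, so P lies on C.
Step 2: partial derivatives
  f_x(x, y) = 3*x**2 + 2*x*y + y, f_y(x, y) = x**2 + x - 2.
  f_x(P) = 15, f_y(P) = 0 (gradient nonzero, so P is smooth).
Step 3: tangent line at P: 15·(x − -2) + 0·(y − -1) = 0.
Expanding: 15*x + 30 = 0.


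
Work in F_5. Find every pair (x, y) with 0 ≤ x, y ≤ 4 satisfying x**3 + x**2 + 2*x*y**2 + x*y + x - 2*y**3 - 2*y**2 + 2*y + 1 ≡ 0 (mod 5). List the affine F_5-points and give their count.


Affine F_5-points: {(0, 3), (1, 1), (2, 0), (2, 2), (2, 4), (3, 0), (3, 2), (4, 0), (4, 1), (4, 2)}; count = 10.

For each of the 25 pairs (x, y) ∈ F_5², evaluate f(x, y) mod 5. Record the zeros.
  x = 0: [0↦1, 1↦4, 2↦1, 3↦0, 4↦4]  zeros at y ∈ {3}
  x = 1: [0↦4, 1↦0, 2↦4, 3↦4, 4↦3]  zeros at y ∈ {1}
  x = 2: [0↦0, 1↦4, 2↦0, 3↦1, 4↦0]  zeros at y ∈ {0, 2, 4}
  x = 3: [0↦0, 1↦2, 2↦0, 3↦2, 4↦1]  zeros at y ∈ {0, 2}
  x = 4: [0↦0, 1↦0, 2↦0, 3↦3, 4↦2]  zeros at y ∈ {0, 1, 2}
Collecting zeros: affine points = {(0, 3), (1, 1), (2, 0), (2, 2), (2, 4), (3, 0), (3, 2), (4, 0), (4, 1), (4, 2)}.
Total count |C(F_5)_aff| = 10.


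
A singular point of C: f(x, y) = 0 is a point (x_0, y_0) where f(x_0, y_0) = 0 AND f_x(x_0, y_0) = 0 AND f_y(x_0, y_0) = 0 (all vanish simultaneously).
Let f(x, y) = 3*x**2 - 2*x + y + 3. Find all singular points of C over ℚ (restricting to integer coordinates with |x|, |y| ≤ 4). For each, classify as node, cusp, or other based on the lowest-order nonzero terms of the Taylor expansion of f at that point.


No singular points in the scanned grid; C is smooth there.

Compute partial derivatives:
  f_x = 6*x - 2.
  f_y = 1.
f_y = 1 is a nonzero constant, so f_y never vanishes: no point (x, y) can satisfy f = f_x = f_y = 0. In particular no (x, y) ∈ {−4, ..., 4}² is singular; the curve is smooth.


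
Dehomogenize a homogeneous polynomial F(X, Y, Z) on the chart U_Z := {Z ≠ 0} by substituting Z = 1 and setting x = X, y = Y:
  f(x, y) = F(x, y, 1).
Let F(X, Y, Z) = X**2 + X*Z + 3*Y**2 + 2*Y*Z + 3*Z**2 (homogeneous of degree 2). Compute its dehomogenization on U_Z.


f(x, y) = x**2 + x + 3*y**2 + 2*y + 3

On U_Z we set Z = 1. Each monomial c·X^i·Y^j·Z^k in F becomes c·x^i·y^j·1^k = c·x^i·y^j.
Substituting Z = 1: F(X, Y, 1) = x**2 + x + 3*y**2 + 2*y + 3.
Note: deg(f) ≤ deg(F) = 2; strict inequality happens when F is divisible by Z (lost terms).


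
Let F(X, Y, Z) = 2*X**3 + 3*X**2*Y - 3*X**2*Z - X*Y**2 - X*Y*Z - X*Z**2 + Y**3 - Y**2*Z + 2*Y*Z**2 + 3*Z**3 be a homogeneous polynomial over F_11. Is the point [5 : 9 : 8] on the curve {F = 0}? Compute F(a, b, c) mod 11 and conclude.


F(5,9,8) ≡ 7 (mod 11); P is NOT on the curve.

Evaluate F(5, 9, 8) term-by-term (mod 11).
  2*X**3 ↦ 2·125·1·1 = 250
  3*X**2*Y ↦ 3·25·9·1 = 675
  -3*X**2*Z ↦ -3·25·1·8 = -600
  -X*Y**2 ↦ -1·5·81·1 = -405
  -X*Y*Z ↦ -1·5·9·8 = -360
  -X*Z**2 ↦ -1·5·1·64 = -320
  Y**3 ↦ 1·1·729·1 = 729
  -Y**2*Z ↦ -1·1·81·8 = -648
  2*Y*Z**2 ↦ 2·1·9·64 = 1152
  3*Z**3 ↦ 3·1·1·512 = 1536
Sum: F(5, 9, 8) = (250) + (675) + (-600) + (-405) + (-360) + (-320) + (729) + (-648) + (1152) + (1536) = 2009.
Reducing mod 11: 2009 ≡ 7 (mod 11).
Since F(a, b, c) ≡ 7 ≠ 0 (mod 11), P does NOT lie on the curve.


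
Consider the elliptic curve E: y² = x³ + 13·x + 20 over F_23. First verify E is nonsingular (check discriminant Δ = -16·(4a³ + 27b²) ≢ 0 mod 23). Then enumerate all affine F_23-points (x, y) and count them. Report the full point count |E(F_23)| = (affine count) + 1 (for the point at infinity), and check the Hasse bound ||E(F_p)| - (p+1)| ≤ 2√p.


Affine points = {(2, 10), (2, 13), (5, 7), (5, 16), (10, 0), (12, 8), (12, 15), (14, 5), (14, 18), (15, 5), (15, 18), (16, 0), (17, 5), (17, 18), (20, 0), (21, 3), (21, 20), (22, 11), (22, 12)}; affine count = 19; |E(F_23)| = 20.

Discriminant check: Δ ∝ 4a³ + 27b² = 4·13³ + 27·20² = 4·2197 + 27·400 ≡ 15 (mod 23). Nonzero ⇒ E is nonsingular.
For each x ∈ F_23, compute rhs = x³ + 13·x + 20 mod 23, then count y ∈ F_23 with y² ≡ rhs.
  x = 0: rhs = 20, matching y values: none (0 points).
  x = 1: rhs = 11, matching y values: none (0 points).
  x = 2: rhs = 8, matching y values: 10, 13 (2 points).
  x = 3: rhs = 17, matching y values: none (0 points).
  x = 4: rhs = 21, matching y values: none (0 points).
  x = 5: rhs = 3, matching y values: 7, 16 (2 points).
  x = 6: rhs = 15, matching y values: none (0 points).
  x = 7: rhs = 17, matching y values: none (0 points).
  x = 8: rhs = 15, matching y values: none (0 points).
  x = 9: rhs = 15, matching y values: none (0 points).
  x = 10: rhs = 0, matching y values: 0 (1 points).
  x = 11: rhs = 22, matching y values: none (0 points).
  x = 12: rhs = 18, matching y values: 8, 15 (2 points).
  x = 13: rhs = 17, matching y values: none (0 points).
  x = 14: rhs = 2, matching y values: 5, 18 (2 points).
  x = 15: rhs = 2, matching y values: 5, 18 (2 points).
  x = 16: rhs = 0, matching y values: 0 (1 points).
  x = 17: rhs = 2, matching y values: 5, 18 (2 points).
  x = 18: rhs = 14, matching y values: none (0 points).
  x = 19: rhs = 19, matching y values: none (0 points).
  x = 20: rhs = 0, matching y values: 0 (1 points).
  x = 21: rhs = 9, matching y values: 3, 20 (2 points).
  x = 22: rhs = 6, matching y values: 11, 12 (2 points).
Total affine count: 19.
Full point count |E(F_23)| = 19 + 1 = 20.
Hasse bound: |20 − (23+1)| = |-4| = 4 ≤ 2√23 ≈ 9.5917 ✓.
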